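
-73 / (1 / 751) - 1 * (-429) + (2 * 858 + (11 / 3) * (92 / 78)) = -6162820 / 117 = -52673.68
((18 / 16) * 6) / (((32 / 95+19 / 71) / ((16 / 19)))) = 9.40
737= 737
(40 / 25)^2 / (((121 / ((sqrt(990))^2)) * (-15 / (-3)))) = 1152 / 275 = 4.19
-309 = -309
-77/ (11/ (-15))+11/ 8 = 851/ 8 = 106.38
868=868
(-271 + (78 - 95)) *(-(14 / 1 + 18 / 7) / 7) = 681.80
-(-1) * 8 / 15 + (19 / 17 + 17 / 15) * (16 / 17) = 3832 / 1445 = 2.65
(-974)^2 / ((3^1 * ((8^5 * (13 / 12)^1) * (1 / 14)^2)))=11621281 / 6656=1745.99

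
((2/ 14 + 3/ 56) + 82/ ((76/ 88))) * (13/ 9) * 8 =1316029/ 1197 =1099.44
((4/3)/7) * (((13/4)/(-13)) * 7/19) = -1/57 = -0.02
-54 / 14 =-27 / 7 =-3.86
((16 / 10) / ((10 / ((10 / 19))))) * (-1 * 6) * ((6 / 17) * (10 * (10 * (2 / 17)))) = -11520 / 5491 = -2.10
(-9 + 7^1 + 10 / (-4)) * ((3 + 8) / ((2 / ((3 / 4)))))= -297 / 16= -18.56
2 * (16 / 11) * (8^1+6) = 40.73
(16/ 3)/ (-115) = -16/ 345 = -0.05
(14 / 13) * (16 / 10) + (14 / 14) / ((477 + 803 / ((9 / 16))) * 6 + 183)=3901267 / 2264015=1.72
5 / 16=0.31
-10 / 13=-0.77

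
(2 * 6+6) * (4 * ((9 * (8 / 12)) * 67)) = 28944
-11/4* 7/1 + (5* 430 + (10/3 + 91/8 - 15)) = 51131/24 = 2130.46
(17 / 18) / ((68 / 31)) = 31 / 72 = 0.43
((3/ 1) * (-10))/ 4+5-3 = -11/ 2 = -5.50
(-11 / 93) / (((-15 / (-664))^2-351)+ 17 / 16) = 4849856 / 14348581167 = 0.00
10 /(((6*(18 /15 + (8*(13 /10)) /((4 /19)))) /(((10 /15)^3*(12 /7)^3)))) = 12800 /260337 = 0.05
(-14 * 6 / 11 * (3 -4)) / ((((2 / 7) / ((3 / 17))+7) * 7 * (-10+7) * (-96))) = 7 / 15928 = 0.00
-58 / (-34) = 1.71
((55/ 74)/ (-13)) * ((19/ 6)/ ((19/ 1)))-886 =-5114047/ 5772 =-886.01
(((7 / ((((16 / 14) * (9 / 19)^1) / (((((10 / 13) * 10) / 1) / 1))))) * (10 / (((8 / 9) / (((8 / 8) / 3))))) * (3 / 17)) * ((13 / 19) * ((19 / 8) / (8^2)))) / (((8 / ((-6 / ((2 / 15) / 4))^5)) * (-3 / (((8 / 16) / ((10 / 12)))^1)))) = 4294892109375 / 544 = 7895022259.88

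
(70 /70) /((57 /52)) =52 /57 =0.91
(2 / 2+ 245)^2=60516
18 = 18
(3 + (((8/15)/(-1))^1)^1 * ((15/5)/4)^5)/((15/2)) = 613/1600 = 0.38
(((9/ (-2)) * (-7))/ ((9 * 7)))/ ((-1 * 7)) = -1/ 14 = -0.07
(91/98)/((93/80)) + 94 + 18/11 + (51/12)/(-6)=1827999/19096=95.73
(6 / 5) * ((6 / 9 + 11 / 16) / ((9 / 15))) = 65 / 24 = 2.71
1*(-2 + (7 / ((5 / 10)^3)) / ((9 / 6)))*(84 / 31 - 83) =-263834 / 93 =-2836.92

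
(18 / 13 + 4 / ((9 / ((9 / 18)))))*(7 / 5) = 1316 / 585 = 2.25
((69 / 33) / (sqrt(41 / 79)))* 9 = 207* sqrt(3239) / 451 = 26.12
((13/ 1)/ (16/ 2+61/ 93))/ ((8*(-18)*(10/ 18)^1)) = -1209/ 64400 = -0.02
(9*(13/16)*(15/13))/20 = 27/64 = 0.42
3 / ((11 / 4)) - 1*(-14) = 166 / 11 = 15.09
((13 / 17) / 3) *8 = 104 / 51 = 2.04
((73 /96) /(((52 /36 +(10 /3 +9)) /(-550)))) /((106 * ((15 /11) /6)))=-132495 /105152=-1.26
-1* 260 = -260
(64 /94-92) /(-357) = 4292 /16779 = 0.26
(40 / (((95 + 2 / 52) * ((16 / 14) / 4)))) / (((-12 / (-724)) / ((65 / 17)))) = 6117800 / 18003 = 339.82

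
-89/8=-11.12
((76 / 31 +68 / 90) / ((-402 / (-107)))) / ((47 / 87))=6941411 / 4392855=1.58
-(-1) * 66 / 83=66 / 83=0.80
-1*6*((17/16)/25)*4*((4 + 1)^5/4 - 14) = -156519/200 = -782.60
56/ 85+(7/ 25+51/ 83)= 54792/ 35275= 1.55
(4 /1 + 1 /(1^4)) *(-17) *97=-8245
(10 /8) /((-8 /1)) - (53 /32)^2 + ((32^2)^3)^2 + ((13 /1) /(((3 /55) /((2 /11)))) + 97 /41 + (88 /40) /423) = 102375002390510324977329469 /88796160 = 1152921504606847018.80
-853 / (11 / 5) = -387.73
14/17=0.82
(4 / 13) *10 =40 / 13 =3.08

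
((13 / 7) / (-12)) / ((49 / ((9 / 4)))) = -39 / 5488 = -0.01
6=6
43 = 43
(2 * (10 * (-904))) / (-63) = 18080 / 63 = 286.98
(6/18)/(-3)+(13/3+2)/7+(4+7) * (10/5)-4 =1184/63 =18.79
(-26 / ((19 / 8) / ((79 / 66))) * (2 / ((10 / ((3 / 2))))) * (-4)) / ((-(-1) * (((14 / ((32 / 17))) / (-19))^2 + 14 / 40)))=79925248 / 2557863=31.25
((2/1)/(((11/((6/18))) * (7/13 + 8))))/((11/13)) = 338/40293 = 0.01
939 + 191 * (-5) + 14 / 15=-226 / 15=-15.07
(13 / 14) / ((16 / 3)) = 39 / 224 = 0.17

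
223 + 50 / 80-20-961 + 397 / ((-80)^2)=-4846803 / 6400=-757.31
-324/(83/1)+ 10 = 506/83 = 6.10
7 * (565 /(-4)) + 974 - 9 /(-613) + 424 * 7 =7241405 /2452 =2953.26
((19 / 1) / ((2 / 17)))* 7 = 1130.50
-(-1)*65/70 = 13/14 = 0.93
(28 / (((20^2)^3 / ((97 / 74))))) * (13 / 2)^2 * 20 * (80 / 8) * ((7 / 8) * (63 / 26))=3892707 / 378880000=0.01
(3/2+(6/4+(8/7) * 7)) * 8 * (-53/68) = -1166/17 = -68.59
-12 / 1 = -12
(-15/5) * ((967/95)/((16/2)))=-2901/760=-3.82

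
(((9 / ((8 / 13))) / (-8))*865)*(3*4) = -18975.94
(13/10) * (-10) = -13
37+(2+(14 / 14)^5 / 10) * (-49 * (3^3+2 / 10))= -69047 / 25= -2761.88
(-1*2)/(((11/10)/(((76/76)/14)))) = -10/77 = -0.13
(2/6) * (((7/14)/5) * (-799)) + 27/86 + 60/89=-1472164/57405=-25.65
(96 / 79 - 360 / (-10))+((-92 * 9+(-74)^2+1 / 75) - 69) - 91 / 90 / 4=4615.98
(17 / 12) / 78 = 17 / 936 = 0.02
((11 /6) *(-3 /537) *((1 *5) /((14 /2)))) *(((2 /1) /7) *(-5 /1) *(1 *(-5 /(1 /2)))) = -2750 /26313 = -0.10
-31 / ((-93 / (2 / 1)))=2 / 3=0.67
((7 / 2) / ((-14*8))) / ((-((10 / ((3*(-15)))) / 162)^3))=-387420489 / 32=-12106890.28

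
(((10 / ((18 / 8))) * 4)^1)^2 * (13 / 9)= 332800 / 729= 456.52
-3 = -3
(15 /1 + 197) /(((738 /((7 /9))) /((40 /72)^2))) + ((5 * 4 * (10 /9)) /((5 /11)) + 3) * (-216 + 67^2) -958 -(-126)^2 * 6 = 33761586835 /269001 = 125507.29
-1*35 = -35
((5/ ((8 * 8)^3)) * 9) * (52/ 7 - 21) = -4275/ 1835008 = -0.00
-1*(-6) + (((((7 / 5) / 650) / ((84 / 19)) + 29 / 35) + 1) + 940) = 258757333 / 273000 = 947.83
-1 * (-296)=296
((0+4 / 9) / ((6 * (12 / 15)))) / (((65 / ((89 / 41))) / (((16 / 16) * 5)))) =445 / 28782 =0.02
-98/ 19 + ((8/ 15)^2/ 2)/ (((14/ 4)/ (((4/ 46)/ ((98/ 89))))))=-173844226/ 33725475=-5.15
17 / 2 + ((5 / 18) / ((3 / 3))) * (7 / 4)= 647 / 72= 8.99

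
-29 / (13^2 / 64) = -1856 / 169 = -10.98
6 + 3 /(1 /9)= 33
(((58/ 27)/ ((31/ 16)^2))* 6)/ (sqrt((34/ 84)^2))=415744/ 49011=8.48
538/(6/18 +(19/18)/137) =1326708/841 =1577.54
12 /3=4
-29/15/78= -29/1170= -0.02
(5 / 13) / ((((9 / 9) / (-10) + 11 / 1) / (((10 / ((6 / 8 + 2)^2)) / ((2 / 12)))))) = 48000 / 171457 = 0.28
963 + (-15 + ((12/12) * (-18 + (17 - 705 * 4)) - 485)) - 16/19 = -44818/19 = -2358.84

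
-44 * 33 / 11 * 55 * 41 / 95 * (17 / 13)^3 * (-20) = 5849614320 / 41743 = 140134.02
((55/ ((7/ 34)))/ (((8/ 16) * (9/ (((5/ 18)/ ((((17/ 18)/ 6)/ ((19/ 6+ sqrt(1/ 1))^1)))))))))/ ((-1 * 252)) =-1.73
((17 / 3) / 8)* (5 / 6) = 85 / 144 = 0.59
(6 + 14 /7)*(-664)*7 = -37184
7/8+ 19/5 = 187/40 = 4.68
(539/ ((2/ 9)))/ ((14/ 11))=1905.75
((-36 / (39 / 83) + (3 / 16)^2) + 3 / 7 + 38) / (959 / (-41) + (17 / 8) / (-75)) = 2733001575 / 1677594464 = 1.63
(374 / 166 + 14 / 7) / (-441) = -353 / 36603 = -0.01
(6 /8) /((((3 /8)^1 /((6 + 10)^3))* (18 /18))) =8192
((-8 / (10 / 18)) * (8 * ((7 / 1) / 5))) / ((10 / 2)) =-4032 / 125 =-32.26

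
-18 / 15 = -6 / 5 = -1.20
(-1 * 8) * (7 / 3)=-56 / 3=-18.67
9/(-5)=-9/5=-1.80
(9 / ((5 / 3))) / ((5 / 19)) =513 / 25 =20.52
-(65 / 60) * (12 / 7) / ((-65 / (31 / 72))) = 31 / 2520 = 0.01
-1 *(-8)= 8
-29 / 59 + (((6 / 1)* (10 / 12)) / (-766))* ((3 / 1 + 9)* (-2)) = -7567 / 22597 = -0.33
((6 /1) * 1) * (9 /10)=27 /5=5.40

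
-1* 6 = -6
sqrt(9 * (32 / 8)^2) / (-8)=-3 / 2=-1.50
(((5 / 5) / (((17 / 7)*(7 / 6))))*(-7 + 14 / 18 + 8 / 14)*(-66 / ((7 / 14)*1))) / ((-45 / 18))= -62656 / 595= -105.30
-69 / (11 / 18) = -1242 / 11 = -112.91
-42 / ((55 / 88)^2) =-2688 / 25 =-107.52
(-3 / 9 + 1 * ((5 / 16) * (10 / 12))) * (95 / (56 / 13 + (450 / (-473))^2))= -1934137205 / 1455487104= -1.33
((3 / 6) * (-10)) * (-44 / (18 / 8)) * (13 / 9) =11440 / 81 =141.23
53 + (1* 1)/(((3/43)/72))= 1085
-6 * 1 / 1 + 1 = -5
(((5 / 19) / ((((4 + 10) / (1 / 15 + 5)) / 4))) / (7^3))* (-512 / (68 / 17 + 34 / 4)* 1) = -8192 / 180075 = -0.05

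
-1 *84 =-84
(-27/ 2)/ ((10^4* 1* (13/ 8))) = -27/ 32500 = -0.00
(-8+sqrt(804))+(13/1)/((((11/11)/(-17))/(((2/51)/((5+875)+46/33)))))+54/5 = 202887/72715+2 * sqrt(201) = 31.15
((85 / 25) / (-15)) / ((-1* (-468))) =-17 / 35100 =-0.00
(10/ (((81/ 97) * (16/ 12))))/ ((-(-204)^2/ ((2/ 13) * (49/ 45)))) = -4753/ 131464944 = -0.00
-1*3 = -3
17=17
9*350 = 3150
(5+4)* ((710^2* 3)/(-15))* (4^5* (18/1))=-16724828160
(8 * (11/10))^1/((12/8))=88/15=5.87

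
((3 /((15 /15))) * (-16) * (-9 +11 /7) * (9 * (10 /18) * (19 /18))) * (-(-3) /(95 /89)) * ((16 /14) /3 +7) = 5738720 /147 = 39038.91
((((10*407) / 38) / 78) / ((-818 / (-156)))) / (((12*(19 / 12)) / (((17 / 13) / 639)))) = 34595 / 1226520243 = 0.00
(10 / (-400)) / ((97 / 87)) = -87 / 3880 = -0.02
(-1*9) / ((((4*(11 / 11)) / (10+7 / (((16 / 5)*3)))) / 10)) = -7725 / 32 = -241.41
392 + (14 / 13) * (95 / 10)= 5229 / 13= 402.23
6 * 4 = 24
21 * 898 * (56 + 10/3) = 1118908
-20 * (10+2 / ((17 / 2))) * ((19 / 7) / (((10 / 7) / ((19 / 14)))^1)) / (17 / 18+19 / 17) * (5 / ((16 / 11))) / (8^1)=-15546465 / 141344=-109.99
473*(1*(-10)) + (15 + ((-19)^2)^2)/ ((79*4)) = -341086/ 79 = -4317.54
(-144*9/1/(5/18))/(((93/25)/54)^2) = -944784000/961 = -983125.91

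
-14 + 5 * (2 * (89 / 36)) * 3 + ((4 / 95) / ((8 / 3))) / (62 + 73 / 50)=21763697 / 361722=60.17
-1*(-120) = 120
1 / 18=0.06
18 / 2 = 9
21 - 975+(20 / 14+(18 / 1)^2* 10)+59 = 16425 / 7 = 2346.43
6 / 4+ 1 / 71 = 215 / 142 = 1.51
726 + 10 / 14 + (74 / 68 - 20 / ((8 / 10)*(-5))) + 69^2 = 1307525 / 238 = 5493.80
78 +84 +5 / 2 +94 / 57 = 18941 / 114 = 166.15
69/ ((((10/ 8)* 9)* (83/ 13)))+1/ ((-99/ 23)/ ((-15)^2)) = -702719/ 13695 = -51.31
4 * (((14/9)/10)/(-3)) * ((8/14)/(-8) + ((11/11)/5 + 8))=-1138/675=-1.69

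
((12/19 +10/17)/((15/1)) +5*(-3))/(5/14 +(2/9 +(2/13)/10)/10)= -8969415/229007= -39.17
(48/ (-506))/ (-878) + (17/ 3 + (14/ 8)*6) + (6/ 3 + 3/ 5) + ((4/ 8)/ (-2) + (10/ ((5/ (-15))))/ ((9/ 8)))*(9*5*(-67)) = 540935275237/ 6664020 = 81172.52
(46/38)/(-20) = -0.06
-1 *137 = -137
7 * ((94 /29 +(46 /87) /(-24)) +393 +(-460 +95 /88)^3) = -120336403797083747 /177864192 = -676563407.42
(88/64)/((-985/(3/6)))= -0.00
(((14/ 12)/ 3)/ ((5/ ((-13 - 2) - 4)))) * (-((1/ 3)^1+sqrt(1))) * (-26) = -6916/ 135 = -51.23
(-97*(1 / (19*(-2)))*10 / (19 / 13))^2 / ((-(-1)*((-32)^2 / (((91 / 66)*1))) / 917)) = 3317270677175 / 8807614464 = 376.64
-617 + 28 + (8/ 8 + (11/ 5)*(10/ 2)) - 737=-1314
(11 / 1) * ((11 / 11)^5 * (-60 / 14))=-330 / 7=-47.14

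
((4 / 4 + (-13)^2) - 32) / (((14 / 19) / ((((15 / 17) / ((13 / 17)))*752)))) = 14788080 / 91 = 162506.37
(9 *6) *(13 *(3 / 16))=1053 / 8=131.62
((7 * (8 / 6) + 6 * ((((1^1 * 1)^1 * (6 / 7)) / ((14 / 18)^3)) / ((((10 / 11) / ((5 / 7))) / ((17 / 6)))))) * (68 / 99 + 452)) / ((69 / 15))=3313.14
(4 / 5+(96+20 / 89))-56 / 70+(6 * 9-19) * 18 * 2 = 120704 / 89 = 1356.22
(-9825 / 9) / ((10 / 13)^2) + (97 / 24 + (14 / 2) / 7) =-14719 / 8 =-1839.88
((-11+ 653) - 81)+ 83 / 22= 564.77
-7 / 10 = -0.70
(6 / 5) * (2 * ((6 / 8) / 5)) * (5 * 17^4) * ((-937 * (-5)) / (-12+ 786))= 78259177 / 86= 909990.43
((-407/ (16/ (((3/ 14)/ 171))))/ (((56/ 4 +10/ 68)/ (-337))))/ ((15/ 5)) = 0.25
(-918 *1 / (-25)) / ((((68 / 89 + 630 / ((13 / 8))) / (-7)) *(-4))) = 3717441 / 22472200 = 0.17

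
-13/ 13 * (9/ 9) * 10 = -10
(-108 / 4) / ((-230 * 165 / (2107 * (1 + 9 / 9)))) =18963 / 6325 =3.00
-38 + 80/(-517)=-19726/517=-38.15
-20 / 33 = -0.61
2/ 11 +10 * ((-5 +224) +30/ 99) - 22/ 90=1085519/ 495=2192.97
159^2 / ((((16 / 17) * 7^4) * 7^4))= 429777 / 92236816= 0.00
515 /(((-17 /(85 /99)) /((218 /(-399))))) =561350 /39501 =14.21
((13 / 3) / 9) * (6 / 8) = 13 / 36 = 0.36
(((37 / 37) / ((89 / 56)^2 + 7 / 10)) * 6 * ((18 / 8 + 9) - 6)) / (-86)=-246960 / 2174983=-0.11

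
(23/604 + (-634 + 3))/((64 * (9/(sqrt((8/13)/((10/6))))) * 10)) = -381101 * sqrt(390)/113068800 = -0.07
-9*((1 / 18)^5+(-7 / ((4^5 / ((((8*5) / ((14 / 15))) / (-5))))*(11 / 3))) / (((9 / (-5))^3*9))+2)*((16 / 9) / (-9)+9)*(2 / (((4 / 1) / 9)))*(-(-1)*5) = -1185410381515 / 332563968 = -3564.46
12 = 12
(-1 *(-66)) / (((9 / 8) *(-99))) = -16 / 27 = -0.59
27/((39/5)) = 45/13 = 3.46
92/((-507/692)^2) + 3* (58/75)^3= 231313197944/1338796875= 172.78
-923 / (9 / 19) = -17537 / 9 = -1948.56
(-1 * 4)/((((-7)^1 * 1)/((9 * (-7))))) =-36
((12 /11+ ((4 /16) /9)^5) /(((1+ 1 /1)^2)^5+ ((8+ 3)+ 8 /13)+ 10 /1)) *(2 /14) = 9432723599 /63287588238336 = 0.00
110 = 110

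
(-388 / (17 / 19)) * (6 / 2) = -22116 / 17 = -1300.94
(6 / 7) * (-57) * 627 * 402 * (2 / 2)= -86202468 / 7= -12314638.29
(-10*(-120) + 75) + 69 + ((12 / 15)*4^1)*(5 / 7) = 9424 / 7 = 1346.29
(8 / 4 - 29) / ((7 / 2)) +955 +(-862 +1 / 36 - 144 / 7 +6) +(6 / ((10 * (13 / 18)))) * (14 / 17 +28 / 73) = 1458399739 / 20327580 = 71.74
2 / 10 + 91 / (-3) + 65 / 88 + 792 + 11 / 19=19140661 / 25080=763.18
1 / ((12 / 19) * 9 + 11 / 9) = 171 / 1181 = 0.14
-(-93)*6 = 558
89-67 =22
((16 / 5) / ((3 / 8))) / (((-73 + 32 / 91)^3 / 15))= -96457088 / 288935877131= -0.00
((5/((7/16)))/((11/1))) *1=80/77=1.04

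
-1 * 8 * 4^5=-8192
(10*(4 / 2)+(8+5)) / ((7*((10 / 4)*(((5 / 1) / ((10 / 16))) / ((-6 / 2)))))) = -99 / 140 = -0.71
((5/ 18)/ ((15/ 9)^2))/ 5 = 1/ 50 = 0.02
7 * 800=5600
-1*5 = -5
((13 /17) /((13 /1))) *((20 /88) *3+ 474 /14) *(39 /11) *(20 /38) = 1037205 /273581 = 3.79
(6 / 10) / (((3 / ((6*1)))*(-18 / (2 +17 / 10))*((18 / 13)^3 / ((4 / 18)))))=-81289 / 3936600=-0.02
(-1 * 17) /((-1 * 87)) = 17 /87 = 0.20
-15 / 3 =-5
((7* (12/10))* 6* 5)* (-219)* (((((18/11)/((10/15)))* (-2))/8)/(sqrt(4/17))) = 372519* sqrt(17)/22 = 69815.24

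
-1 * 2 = -2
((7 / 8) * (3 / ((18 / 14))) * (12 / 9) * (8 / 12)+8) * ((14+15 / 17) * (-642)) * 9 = -14347630 / 17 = -843978.24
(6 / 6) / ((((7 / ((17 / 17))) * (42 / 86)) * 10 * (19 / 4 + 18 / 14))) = 86 / 17745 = 0.00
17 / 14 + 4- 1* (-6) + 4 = 213 / 14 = 15.21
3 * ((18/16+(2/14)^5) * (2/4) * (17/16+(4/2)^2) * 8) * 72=330829677/67228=4921.01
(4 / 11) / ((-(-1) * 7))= 4 / 77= 0.05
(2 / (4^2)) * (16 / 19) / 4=1 / 38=0.03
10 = 10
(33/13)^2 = 1089/169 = 6.44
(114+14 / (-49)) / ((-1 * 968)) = -199 / 1694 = -0.12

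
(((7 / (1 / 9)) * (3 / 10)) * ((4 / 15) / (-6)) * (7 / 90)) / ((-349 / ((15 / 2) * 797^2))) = 31125241 / 34900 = 891.84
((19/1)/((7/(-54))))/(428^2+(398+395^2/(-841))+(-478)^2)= -287622/808246789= -0.00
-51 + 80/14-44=-625/7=-89.29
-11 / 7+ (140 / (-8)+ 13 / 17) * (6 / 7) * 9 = -15550 / 119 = -130.67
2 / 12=1 / 6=0.17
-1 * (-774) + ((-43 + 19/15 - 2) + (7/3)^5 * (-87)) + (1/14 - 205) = -31139543/5670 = -5491.98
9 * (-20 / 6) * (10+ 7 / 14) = -315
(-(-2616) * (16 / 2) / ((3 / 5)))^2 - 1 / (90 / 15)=7299686399 / 6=1216614399.83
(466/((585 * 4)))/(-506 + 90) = -233/486720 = -0.00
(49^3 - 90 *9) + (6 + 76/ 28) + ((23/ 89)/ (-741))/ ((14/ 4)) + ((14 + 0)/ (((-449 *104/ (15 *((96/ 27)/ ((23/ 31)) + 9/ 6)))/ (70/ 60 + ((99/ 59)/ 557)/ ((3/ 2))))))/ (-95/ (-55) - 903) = 378765291805047890039755/ 3241529321514617952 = 116847.71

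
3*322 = 966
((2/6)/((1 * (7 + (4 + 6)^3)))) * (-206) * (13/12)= -0.07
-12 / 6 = -2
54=54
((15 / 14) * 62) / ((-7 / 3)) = -1395 / 49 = -28.47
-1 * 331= -331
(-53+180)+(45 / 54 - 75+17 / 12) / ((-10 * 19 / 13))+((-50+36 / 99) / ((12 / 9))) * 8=-1386427 / 8360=-165.84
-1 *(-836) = 836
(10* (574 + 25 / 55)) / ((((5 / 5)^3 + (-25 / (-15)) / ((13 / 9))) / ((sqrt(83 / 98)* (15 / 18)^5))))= 1283546875* sqrt(166) / 16765056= 986.42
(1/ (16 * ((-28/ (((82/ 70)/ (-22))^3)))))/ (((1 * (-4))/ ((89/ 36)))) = -6133969/ 29451856896000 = -0.00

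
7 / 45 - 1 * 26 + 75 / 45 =-1088 / 45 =-24.18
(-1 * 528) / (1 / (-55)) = 29040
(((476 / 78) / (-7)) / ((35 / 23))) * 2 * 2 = -3128 / 1365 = -2.29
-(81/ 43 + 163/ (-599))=-41510/ 25757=-1.61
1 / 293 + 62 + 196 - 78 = 52741 / 293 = 180.00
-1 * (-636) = 636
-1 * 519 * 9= -4671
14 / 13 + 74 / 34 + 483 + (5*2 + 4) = 110556 / 221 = 500.25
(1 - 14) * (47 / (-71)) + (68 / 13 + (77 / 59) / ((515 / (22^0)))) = 388117906 / 28045355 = 13.84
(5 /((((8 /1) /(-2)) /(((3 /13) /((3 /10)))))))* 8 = -100 /13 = -7.69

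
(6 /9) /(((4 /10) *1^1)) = 5 /3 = 1.67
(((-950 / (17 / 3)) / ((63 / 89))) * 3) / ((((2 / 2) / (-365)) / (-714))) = -185164500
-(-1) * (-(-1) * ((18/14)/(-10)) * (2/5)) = -9/175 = -0.05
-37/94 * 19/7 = -1.07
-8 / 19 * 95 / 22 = -20 / 11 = -1.82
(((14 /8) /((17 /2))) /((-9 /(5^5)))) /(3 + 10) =-21875 /3978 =-5.50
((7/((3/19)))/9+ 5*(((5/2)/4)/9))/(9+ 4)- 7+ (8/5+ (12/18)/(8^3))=-2243287/449280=-4.99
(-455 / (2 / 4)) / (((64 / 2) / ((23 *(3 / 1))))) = -31395 / 16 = -1962.19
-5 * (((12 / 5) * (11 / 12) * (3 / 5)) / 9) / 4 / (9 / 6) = -11 / 90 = -0.12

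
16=16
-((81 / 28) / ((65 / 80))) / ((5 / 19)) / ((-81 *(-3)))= -76 / 1365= -0.06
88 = 88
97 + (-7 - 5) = 85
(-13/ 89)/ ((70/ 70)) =-13/ 89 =-0.15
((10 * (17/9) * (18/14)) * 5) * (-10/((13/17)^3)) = -2715.42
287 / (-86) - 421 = -424.34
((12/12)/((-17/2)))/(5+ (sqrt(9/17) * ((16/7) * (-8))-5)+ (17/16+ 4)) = 14112/3587047+ 458752 * sqrt(17)/182939397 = 0.01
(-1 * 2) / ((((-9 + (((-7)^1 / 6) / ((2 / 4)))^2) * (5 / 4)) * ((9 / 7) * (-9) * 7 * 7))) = -1 / 1260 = -0.00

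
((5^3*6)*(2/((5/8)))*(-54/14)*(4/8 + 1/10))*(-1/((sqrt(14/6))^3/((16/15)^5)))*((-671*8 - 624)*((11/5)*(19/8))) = -2251133288448*sqrt(21)/153125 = -67369722.08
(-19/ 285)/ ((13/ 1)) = -1/ 195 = -0.01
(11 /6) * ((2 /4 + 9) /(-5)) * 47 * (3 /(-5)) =9823 /100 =98.23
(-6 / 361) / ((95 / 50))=-60 / 6859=-0.01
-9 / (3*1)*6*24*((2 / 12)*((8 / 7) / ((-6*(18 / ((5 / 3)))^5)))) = 3125 / 33480783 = 0.00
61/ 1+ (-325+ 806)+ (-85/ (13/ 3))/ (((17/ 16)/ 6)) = 5606/ 13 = 431.23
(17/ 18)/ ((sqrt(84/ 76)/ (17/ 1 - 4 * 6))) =-17 * sqrt(399)/ 54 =-6.29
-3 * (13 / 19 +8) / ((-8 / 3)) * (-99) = -147015 / 152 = -967.20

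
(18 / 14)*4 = 36 / 7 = 5.14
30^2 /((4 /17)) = 3825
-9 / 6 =-3 / 2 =-1.50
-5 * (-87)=435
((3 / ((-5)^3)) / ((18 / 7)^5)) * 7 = -117649 / 78732000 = -0.00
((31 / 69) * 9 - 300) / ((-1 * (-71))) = -6807 / 1633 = -4.17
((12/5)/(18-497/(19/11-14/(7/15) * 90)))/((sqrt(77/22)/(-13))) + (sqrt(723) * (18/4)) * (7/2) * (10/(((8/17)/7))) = -4630236 * sqrt(14)/18890375 + 37485 * sqrt(723)/16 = 62994.17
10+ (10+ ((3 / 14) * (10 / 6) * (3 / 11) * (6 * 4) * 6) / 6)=22.34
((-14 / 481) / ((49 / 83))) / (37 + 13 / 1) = -83 / 84175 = -0.00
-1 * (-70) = 70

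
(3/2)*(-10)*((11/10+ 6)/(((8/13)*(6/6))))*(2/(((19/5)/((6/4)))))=-41535/304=-136.63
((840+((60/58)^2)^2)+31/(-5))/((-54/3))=-2952704489/63655290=-46.39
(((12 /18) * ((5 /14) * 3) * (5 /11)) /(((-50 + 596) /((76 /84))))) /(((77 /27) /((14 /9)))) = 475 /1618617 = 0.00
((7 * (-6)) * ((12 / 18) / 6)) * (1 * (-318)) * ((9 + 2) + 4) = 22260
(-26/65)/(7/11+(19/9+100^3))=-99/247500680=-0.00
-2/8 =-1/4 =-0.25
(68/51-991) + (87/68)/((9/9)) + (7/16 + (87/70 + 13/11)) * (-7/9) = -44458729/44880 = -990.61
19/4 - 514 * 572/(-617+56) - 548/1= -3911/204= -19.17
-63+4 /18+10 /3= -535 /9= -59.44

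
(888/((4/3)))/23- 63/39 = 8175/299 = 27.34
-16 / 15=-1.07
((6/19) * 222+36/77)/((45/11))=11472/665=17.25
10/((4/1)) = 5/2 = 2.50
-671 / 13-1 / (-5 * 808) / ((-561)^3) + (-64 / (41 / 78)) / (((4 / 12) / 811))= -112643374263507652493 / 380186908306920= -296284.20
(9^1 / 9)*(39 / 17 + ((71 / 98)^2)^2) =4029234401 / 1568025872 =2.57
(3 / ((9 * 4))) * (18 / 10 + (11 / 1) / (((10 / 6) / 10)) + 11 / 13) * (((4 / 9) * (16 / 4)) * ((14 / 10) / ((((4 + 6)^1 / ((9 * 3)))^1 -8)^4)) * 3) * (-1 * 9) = -8299514097 / 73158072650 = -0.11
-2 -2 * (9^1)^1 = -20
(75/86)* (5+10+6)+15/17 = 19.20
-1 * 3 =-3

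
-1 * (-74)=74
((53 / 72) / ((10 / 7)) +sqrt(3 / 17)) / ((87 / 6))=2* sqrt(51) / 493 +371 / 10440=0.06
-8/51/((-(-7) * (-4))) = 2/357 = 0.01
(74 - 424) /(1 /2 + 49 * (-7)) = 140 /137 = 1.02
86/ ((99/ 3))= 86/ 33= 2.61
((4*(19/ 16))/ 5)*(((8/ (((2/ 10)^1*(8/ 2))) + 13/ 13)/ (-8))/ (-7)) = 209/ 1120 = 0.19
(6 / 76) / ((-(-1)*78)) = 1 / 988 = 0.00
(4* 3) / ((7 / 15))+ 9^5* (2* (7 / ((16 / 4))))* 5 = 14467365 / 14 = 1033383.21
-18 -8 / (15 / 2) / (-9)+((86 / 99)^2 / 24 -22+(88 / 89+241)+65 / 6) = 2786597756 / 13084335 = 212.97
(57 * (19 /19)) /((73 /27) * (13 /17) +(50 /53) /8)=5546556 /212663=26.08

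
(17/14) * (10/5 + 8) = 85/7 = 12.14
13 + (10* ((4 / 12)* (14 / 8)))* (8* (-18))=-827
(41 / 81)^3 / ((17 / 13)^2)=11647649 / 153586449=0.08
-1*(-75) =75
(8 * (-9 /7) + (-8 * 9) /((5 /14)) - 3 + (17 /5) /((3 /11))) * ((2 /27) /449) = -42508 /1272915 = -0.03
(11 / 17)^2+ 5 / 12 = 2897 / 3468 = 0.84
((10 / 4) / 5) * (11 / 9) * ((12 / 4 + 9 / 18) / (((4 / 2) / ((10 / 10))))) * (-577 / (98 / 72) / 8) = -6347 / 112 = -56.67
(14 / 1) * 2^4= 224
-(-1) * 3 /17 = 3 /17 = 0.18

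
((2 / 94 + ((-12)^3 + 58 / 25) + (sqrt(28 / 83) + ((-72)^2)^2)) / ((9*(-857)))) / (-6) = sqrt(581) / 1920537 + 10524917717 / 18125550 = 580.67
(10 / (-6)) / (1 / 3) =-5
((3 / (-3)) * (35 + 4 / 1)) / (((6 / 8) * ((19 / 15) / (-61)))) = 47580 / 19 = 2504.21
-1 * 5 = -5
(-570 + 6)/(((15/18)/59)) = -199656/5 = -39931.20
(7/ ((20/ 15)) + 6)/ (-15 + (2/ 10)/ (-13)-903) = -2925/ 238684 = -0.01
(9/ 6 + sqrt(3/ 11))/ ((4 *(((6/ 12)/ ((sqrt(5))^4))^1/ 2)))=25 *sqrt(33)/ 11 + 75/ 2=50.56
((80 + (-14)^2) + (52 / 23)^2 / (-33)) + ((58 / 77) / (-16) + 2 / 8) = 269862343 / 977592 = 276.05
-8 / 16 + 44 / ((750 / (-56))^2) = -71633 / 281250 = -0.25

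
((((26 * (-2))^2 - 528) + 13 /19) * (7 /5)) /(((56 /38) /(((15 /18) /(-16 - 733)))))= -2.30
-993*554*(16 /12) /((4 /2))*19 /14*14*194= -1351833128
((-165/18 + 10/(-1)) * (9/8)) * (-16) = 345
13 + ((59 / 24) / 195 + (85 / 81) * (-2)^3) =194491 / 42120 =4.62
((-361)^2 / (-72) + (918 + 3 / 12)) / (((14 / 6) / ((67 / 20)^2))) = -288225223 / 67200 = -4289.07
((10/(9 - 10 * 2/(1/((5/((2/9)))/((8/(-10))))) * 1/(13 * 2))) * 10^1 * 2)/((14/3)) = 5200/3717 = 1.40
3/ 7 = 0.43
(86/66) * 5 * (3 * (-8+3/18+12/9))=-2795/22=-127.05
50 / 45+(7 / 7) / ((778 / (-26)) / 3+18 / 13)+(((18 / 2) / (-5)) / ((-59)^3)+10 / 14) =7407647761 / 4334523795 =1.71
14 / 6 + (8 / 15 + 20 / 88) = 1021 / 330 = 3.09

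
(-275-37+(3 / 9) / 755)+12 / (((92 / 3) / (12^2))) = -13318177 / 52095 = -255.65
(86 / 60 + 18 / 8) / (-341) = -221 / 20460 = -0.01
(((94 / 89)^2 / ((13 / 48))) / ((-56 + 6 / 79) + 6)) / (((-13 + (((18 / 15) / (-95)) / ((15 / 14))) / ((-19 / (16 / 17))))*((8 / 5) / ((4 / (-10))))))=-15749617750 / 9926361494803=-0.00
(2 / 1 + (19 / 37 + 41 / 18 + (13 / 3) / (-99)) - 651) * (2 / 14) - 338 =-66203285 / 153846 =-430.32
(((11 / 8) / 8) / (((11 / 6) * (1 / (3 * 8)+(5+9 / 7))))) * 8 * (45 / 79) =5670 / 83977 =0.07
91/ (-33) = -91/ 33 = -2.76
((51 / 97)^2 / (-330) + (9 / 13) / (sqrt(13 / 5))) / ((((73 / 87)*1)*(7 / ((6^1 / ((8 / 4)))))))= -226287 / 528879890 + 2349*sqrt(65) / 86359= 0.22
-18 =-18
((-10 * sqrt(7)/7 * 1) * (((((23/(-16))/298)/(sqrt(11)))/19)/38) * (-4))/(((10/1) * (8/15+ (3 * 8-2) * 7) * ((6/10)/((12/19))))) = -1725 * sqrt(77)/729644342504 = -0.00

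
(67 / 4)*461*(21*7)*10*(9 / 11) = 204317505 / 22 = 9287159.32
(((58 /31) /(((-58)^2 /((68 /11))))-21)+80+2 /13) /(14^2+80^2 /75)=22815249 /108502108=0.21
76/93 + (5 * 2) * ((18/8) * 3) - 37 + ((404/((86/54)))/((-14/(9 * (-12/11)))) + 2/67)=8633949001/41261682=209.25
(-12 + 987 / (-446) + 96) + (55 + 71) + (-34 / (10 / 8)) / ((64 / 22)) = 885029 / 4460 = 198.44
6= 6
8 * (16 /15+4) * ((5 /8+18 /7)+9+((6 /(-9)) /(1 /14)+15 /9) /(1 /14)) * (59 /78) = -35833886 /12285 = -2916.88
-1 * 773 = -773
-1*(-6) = 6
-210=-210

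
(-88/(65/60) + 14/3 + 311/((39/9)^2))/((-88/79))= 2403259/44616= 53.87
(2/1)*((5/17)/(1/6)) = 60/17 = 3.53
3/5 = 0.60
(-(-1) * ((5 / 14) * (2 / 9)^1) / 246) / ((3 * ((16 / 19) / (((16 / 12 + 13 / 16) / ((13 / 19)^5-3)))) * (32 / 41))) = -24228628715 / 196672942964736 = -0.00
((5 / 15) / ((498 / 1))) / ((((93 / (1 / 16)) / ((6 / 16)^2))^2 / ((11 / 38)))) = 11 / 6356455129088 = 0.00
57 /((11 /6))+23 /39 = 13591 /429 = 31.68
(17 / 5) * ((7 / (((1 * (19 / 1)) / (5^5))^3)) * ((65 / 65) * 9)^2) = 58831787109375 / 6859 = 8577312597.96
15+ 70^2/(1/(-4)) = -19585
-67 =-67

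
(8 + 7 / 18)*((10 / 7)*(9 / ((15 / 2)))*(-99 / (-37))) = 9966 / 259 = 38.48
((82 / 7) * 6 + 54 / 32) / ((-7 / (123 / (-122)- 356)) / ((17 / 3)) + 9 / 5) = 397909769 / 9970576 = 39.91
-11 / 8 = -1.38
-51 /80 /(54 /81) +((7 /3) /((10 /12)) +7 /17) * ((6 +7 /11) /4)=130821 /29920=4.37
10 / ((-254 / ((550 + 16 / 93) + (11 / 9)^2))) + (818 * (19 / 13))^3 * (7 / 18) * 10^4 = 4655825369526916855495 / 700616709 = 6645324483014.74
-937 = -937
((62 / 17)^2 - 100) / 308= -6264 / 22253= -0.28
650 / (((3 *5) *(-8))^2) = 13 / 288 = 0.05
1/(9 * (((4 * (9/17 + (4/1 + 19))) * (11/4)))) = 17/39600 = 0.00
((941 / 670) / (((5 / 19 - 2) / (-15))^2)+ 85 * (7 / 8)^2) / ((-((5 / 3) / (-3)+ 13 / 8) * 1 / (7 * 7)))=-5551422345 / 713416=-7781.47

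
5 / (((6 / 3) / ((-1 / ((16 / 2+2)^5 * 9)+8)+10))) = 16199999 / 360000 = 45.00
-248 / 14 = -124 / 7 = -17.71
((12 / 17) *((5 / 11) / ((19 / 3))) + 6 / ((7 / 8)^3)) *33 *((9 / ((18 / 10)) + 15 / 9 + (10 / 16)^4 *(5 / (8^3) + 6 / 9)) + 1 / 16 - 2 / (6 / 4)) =5584649417541 / 3416784896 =1634.47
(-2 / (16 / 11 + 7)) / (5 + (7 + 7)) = -22 / 1767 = -0.01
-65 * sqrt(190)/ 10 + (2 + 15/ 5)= 5 - 13 * sqrt(190)/ 2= -84.60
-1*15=-15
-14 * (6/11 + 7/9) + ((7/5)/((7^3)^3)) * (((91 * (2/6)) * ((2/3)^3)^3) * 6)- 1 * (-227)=185863332134927/891538827795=208.47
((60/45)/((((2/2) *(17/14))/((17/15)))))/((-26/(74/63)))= -296/5265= -0.06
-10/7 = -1.43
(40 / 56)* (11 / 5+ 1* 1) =16 / 7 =2.29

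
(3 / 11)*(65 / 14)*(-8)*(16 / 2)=-6240 / 77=-81.04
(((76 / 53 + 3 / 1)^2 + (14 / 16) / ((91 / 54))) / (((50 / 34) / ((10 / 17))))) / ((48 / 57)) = 56003317 / 5842720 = 9.59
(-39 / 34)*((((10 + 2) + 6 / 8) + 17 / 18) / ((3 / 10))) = -1885 / 36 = -52.36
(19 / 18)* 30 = 95 / 3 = 31.67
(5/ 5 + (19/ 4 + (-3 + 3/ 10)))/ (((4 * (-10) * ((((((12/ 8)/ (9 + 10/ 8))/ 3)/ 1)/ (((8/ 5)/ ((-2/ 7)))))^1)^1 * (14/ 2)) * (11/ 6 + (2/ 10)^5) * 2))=187575/ 550096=0.34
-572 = -572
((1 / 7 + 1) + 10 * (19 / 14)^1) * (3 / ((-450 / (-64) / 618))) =678976 / 175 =3879.86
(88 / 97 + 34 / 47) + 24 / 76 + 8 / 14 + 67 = 42151933 / 606347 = 69.52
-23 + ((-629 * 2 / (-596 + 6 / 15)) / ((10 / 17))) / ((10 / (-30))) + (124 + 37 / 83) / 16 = -51400591 / 1977392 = -25.99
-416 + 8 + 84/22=-4446/11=-404.18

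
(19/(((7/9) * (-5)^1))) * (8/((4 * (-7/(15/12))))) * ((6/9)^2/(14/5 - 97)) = -190/23079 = -0.01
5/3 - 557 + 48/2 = -1594/3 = -531.33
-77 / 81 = -0.95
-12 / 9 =-4 / 3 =-1.33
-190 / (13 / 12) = -2280 / 13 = -175.38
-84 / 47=-1.79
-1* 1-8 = -9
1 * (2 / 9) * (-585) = -130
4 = 4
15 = 15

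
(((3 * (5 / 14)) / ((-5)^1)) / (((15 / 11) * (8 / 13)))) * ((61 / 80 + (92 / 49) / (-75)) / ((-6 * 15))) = 6200909 / 2963520000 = 0.00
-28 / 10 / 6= -7 / 15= -0.47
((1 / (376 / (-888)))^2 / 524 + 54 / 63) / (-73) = -7031343 / 591490676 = -0.01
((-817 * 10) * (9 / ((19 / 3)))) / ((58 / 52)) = -301860 / 29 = -10408.97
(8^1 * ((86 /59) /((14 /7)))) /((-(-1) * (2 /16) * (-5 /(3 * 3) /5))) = -24768 /59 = -419.80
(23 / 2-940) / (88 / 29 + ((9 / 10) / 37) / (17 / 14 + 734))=-34182383955 / 111714578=-305.98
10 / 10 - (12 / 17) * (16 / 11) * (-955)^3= 894272214.90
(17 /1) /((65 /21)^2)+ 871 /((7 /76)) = 279730579 /29575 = 9458.35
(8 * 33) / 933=88 / 311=0.28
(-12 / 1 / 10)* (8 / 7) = -1.37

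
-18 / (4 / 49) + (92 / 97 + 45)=-174.55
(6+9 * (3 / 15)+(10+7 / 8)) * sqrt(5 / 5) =747 / 40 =18.68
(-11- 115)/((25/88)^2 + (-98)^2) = -975744/74374001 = -0.01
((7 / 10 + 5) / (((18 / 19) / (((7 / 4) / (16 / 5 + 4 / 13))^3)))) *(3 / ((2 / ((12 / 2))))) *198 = 207232025 / 155648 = 1331.41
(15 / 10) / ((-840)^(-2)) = 1058400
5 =5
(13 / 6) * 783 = 3393 / 2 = 1696.50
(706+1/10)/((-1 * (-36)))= 7061/360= 19.61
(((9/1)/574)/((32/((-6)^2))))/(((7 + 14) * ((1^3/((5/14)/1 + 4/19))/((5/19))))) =20385/162455776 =0.00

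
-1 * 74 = -74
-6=-6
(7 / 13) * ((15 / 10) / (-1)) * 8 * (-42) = 3528 / 13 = 271.38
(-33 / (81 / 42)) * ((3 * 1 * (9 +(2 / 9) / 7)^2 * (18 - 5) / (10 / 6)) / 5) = -92595646 / 14175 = -6532.32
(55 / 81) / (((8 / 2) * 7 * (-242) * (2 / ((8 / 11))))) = -5 / 137214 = -0.00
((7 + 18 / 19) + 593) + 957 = 29601 / 19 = 1557.95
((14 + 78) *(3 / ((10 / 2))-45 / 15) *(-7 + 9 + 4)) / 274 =-3312 / 685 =-4.84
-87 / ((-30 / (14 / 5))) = 203 / 25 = 8.12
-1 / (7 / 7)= -1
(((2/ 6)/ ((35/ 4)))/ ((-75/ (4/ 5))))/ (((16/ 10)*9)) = -0.00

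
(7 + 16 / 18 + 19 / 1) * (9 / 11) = 22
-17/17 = -1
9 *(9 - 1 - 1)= 63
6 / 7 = 0.86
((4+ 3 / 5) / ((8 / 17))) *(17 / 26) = 6647 / 1040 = 6.39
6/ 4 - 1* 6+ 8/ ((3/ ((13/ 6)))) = 23/ 18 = 1.28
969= 969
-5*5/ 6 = -25/ 6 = -4.17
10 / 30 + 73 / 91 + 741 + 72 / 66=2231909 / 3003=743.23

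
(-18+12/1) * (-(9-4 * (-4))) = 150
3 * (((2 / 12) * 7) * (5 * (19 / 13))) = 665 / 26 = 25.58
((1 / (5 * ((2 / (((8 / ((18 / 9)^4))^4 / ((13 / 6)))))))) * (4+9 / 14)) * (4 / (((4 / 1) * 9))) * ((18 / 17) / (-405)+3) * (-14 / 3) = -2293 / 110160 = -0.02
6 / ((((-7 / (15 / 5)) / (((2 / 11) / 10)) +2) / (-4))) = 72 / 379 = 0.19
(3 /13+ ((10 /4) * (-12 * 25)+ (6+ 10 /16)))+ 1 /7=-540905 /728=-743.00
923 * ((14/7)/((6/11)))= 10153/3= 3384.33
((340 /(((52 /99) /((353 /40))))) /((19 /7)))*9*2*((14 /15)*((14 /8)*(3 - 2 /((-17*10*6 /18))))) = 4638899727 /24700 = 187809.71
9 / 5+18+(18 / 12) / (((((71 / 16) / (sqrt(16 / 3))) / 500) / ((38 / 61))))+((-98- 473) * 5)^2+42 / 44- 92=608000 * sqrt(3) / 4331+896604913 / 110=8151196.91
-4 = -4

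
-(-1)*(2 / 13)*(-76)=-152 / 13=-11.69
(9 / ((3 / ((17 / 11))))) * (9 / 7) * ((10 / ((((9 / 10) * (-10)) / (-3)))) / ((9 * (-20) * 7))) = -17 / 1078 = -0.02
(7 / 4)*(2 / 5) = 7 / 10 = 0.70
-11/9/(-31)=0.04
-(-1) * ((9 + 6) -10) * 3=15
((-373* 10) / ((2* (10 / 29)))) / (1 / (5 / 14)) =-54085 / 28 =-1931.61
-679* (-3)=2037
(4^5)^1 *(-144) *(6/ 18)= -49152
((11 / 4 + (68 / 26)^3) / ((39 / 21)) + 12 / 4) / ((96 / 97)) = 52134687 / 3655808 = 14.26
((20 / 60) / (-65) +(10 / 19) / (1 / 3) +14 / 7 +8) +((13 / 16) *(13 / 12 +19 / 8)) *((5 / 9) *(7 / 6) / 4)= 1232213663 / 102435840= 12.03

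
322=322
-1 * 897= -897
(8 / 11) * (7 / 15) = 56 / 165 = 0.34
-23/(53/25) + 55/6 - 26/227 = -129713/72186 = -1.80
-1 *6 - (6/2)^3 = -33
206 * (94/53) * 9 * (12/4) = 522828/53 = 9864.68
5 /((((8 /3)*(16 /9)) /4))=135 /32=4.22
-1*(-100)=100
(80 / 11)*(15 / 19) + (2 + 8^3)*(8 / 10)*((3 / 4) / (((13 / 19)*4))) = 3217641 / 27170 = 118.43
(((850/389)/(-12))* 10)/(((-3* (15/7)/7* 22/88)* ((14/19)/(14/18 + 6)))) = 6896050/94527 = 72.95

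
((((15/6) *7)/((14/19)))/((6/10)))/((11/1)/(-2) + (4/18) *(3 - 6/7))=-3325/422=-7.88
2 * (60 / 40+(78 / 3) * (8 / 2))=211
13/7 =1.86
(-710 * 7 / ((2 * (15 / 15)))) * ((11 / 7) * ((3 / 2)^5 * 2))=-948915 / 16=-59307.19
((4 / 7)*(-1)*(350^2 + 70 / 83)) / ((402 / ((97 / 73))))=-93928980 / 405953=-231.38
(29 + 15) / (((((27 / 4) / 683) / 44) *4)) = 1322288 / 27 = 48973.63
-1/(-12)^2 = -0.01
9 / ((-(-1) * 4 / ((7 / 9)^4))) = 2401 / 2916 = 0.82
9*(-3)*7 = -189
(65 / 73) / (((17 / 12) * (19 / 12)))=9360 / 23579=0.40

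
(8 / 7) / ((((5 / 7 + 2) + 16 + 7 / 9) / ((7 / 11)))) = 126 / 3377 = 0.04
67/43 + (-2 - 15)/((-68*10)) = 1.58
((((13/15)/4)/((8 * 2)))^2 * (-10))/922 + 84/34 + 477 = 692602856647/1444515840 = 479.47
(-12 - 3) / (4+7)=-15 / 11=-1.36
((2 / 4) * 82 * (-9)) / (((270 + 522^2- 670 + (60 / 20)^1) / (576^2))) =-122425344 / 272087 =-449.95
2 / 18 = 1 / 9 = 0.11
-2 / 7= -0.29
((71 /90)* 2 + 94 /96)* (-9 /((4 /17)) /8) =-31297 /2560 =-12.23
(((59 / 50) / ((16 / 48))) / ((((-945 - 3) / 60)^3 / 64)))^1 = -28320 / 493039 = -0.06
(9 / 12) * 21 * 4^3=1008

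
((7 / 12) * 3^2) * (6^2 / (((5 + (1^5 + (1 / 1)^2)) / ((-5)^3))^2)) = 60267.86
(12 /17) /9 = 4 /51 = 0.08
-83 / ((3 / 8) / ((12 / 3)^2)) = -10624 / 3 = -3541.33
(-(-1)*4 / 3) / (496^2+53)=4 / 738207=0.00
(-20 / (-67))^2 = 400 / 4489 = 0.09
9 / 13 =0.69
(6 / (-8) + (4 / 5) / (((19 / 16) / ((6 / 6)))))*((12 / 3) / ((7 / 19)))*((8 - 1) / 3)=-29 / 15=-1.93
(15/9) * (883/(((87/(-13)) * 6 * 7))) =-5.24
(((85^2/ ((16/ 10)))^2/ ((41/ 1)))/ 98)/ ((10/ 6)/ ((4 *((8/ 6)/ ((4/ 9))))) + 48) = 11745140625/ 111411104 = 105.42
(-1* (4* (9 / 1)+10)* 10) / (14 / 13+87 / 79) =-472420 / 2237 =-211.18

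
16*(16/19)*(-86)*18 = -396288/19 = -20857.26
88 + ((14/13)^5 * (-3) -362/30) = 398700647/5569395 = 71.59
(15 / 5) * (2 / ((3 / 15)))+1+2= 33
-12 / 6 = -2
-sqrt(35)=-5.92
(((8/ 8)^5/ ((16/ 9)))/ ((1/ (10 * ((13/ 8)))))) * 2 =585/ 32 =18.28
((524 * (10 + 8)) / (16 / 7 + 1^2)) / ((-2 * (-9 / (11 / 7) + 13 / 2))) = -726264 / 391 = -1857.45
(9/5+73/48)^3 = 506261573/13824000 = 36.62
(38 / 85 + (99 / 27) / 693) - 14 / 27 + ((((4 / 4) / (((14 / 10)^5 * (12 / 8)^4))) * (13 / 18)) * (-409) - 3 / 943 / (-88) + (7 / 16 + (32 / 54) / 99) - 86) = -16674799482096893 / 172846669065840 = -96.47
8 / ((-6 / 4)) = -16 / 3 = -5.33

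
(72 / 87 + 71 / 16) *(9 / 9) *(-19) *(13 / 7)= -86203 / 464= -185.78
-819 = -819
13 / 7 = 1.86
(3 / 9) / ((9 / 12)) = 4 / 9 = 0.44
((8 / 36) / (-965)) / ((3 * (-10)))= 1 / 130275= 0.00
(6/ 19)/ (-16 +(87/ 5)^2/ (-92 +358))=-2100/ 98831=-0.02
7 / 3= 2.33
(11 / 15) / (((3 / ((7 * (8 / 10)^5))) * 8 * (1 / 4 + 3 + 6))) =39424 / 5203125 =0.01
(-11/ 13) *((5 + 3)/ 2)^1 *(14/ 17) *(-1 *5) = 3080/ 221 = 13.94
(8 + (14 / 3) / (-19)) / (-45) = -442 / 2565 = -0.17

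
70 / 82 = 35 / 41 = 0.85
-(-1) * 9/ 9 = 1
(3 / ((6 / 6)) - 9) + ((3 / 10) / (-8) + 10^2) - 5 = 7117 / 80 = 88.96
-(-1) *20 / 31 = 20 / 31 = 0.65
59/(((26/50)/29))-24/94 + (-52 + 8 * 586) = 4842865/611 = 7926.13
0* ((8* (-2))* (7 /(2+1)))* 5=0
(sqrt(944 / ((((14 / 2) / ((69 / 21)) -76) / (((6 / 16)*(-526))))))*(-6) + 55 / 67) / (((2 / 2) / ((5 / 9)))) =275 / 603 -20*sqrt(1819073427) / 5097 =-166.90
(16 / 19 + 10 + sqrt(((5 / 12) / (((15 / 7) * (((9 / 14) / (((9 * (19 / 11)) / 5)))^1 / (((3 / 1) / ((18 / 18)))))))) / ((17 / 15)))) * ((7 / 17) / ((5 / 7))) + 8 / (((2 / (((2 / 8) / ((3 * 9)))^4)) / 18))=343 * sqrt(7106) / 31790 + 19073301007 / 3051652320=7.16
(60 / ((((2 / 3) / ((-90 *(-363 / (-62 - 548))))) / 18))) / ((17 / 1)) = -5292540 / 1037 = -5103.70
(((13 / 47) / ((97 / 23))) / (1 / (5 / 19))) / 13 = 0.00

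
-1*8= -8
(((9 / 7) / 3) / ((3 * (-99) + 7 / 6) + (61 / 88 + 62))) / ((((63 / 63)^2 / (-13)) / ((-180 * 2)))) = -3706560 / 430843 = -8.60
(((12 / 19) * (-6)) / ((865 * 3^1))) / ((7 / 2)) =-48 / 115045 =-0.00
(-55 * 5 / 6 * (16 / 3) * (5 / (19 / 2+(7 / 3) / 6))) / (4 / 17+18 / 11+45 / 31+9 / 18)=-127534000 / 3945103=-32.33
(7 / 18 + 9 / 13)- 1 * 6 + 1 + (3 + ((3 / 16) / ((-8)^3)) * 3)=-881693 / 958464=-0.92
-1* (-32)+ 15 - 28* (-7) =243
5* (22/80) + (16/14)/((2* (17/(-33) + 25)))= 7909/5656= 1.40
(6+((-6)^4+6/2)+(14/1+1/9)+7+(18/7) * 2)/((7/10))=838690/441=1901.79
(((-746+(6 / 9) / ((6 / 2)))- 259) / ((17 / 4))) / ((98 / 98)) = -36172 / 153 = -236.42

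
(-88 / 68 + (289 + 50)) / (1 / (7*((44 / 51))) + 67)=5.03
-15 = -15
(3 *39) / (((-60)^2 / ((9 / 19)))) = 117 / 7600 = 0.02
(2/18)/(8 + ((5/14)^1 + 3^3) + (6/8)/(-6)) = 56/17757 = 0.00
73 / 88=0.83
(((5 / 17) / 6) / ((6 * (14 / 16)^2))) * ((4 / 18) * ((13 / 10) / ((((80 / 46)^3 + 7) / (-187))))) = -27838096 / 592051761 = -0.05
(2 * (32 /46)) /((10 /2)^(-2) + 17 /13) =5200 /5037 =1.03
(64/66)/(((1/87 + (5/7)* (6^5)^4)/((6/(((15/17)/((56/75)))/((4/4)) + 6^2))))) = 12368384/206420179283140113456363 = 0.00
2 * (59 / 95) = 118 / 95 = 1.24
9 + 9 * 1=18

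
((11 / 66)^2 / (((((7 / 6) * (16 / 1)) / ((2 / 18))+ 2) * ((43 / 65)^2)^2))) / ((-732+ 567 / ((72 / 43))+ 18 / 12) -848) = -274625 / 399107409939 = -0.00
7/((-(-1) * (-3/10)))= -70/3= -23.33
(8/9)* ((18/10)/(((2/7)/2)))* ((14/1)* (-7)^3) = -268912/5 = -53782.40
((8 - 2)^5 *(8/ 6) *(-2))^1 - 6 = -20742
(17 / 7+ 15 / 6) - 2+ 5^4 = 8791 / 14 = 627.93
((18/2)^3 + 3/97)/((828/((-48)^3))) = -217239552/2231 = -97373.17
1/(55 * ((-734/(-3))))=0.00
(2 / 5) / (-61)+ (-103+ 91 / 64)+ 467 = 7132907 / 19520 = 365.42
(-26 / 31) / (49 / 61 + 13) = -793 / 13051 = -0.06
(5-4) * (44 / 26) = 22 / 13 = 1.69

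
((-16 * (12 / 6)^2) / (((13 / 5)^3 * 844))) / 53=-2000 / 24569051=-0.00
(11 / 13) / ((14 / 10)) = 55 / 91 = 0.60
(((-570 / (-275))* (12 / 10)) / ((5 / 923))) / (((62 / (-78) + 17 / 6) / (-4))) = -900.97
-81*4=-324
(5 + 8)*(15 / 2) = 195 / 2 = 97.50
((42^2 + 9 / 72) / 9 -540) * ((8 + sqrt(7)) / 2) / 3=-610.33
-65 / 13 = -5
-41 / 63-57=-3632 / 63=-57.65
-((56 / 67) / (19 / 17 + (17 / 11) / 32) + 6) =-6.72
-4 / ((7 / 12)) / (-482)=0.01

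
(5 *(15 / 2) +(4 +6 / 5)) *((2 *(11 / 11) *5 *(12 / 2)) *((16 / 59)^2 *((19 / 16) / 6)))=129808 / 3481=37.29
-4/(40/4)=-2/5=-0.40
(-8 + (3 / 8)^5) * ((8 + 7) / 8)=-3928515 / 262144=-14.99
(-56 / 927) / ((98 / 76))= -304 / 6489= -0.05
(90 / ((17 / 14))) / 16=4.63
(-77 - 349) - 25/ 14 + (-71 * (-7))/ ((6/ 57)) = 30056/ 7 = 4293.71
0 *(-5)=0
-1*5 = -5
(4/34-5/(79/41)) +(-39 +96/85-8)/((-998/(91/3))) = -21775279/20104710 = -1.08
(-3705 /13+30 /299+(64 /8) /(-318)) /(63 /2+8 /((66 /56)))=-298003442 /40045369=-7.44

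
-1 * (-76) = 76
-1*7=-7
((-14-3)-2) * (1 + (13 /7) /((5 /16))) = -4617 /35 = -131.91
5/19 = 0.26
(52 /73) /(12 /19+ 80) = 247 /27959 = 0.01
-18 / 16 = -9 / 8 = -1.12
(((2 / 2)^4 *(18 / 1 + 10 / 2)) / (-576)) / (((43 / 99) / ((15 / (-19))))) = 3795 / 52288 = 0.07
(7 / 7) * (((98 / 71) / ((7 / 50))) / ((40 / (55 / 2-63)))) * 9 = -315 / 4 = -78.75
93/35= 2.66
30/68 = 15/34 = 0.44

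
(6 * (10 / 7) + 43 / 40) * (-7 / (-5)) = 13.50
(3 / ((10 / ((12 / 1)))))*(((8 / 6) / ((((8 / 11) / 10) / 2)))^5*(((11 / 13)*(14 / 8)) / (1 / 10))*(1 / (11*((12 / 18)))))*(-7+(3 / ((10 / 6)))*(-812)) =-82781824510000 / 117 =-707536961623.93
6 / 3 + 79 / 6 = 91 / 6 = 15.17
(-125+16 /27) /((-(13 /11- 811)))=-36949 /240516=-0.15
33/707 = 0.05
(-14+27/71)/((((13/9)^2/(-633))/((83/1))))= 4115222253/11999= 342963.77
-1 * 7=-7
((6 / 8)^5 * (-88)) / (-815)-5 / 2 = -258127 / 104320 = -2.47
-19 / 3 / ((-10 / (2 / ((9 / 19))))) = 361 / 135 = 2.67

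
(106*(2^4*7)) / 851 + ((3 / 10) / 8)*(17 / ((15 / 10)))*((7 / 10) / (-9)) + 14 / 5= 51216011 / 3063600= 16.72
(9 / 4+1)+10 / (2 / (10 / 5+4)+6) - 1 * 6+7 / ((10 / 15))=9.33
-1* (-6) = 6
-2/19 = -0.11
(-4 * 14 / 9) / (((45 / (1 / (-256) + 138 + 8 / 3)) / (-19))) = 14367857 / 38880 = 369.54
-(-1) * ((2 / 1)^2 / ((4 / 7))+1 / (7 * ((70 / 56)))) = 249 / 35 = 7.11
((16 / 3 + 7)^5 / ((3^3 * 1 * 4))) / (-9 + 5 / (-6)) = -69343957 / 258066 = -268.71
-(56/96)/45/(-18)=0.00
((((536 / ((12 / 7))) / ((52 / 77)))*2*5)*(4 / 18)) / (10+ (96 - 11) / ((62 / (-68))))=-1119503 / 90558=-12.36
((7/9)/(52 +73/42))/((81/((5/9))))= 490/4936059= 0.00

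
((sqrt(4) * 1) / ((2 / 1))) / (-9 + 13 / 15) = -15 / 122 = -0.12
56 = 56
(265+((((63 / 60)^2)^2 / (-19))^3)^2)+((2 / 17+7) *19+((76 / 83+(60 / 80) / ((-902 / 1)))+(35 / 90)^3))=146907235407069528627173926445299495845093597493889 / 366161421648668104065024000000000000000000000000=401.21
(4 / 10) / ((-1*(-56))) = 1 / 140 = 0.01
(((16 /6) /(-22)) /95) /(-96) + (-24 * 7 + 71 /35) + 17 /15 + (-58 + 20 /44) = -117124961 /526680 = -222.38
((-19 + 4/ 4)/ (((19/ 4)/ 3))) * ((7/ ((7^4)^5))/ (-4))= 54/ 216579008522089717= 0.00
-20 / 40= -1 / 2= -0.50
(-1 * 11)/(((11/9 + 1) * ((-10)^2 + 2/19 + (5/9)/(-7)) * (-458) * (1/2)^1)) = 118503/548367980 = 0.00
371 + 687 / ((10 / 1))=4397 / 10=439.70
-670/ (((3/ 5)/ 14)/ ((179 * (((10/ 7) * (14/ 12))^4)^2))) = -3279335937500/ 19683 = -166607526.16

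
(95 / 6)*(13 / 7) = 29.40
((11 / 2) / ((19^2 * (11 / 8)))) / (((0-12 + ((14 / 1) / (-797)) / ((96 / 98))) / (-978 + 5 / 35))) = 523724640 / 580904233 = 0.90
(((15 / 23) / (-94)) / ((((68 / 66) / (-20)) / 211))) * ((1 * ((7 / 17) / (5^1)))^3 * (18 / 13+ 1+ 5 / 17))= 4241636784 / 99766252105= 0.04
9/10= 0.90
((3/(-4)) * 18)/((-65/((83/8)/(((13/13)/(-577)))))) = -1243.32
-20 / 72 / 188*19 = -95 / 3384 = -0.03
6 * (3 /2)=9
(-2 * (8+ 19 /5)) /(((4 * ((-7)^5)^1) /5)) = 59 /33614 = 0.00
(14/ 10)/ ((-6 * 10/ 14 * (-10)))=49/ 1500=0.03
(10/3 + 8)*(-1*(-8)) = 272/3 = 90.67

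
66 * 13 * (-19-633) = -559416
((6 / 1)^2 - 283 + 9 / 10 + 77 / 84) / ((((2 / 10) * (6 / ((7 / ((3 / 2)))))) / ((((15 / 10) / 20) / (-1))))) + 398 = 676097 / 1440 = 469.51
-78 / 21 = -26 / 7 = -3.71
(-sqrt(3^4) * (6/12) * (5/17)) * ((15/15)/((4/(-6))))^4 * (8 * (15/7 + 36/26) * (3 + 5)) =-2340090/1547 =-1512.66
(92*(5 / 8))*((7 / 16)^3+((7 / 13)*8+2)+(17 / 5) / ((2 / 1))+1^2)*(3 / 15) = 55671569 / 532480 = 104.55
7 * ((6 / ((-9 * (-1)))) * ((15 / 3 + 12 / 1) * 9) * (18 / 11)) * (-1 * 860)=-11052720 / 11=-1004792.73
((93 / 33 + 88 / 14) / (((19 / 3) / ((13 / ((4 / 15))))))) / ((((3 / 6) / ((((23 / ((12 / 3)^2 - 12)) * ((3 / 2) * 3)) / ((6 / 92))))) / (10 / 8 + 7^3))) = 896158340415 / 46816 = 19142138.17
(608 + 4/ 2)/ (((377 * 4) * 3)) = 305/ 2262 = 0.13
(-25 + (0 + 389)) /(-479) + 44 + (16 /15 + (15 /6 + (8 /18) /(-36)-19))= 10783951 /387990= 27.79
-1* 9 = -9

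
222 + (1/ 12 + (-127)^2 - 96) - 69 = 194233/ 12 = 16186.08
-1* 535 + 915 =380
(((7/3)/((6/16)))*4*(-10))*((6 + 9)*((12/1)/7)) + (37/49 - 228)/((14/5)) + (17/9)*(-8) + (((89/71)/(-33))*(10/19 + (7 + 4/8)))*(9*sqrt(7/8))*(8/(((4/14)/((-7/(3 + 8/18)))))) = -6350.21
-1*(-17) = 17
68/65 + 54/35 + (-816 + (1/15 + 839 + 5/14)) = 2029/78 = 26.01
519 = 519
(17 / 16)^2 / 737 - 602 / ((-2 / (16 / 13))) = 908648109 / 2452736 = 370.46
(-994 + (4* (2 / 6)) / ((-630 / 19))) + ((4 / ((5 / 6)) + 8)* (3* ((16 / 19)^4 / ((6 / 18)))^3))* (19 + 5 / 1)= 4539661033866491107096 / 2091582598517522145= 2170.44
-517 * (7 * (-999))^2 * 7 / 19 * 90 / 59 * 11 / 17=-175206750177690 / 19057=-9193826424.81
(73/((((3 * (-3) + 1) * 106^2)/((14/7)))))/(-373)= 0.00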